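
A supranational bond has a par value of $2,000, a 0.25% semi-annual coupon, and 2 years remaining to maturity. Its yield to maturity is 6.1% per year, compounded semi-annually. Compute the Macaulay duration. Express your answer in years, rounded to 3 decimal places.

1.996 years

Periodic yield y = 0.0305. Discount each cash flow and weight by its period:
  t   CF        PV=CF/(1+0.0305)^t    t·PV
  1         2.50         2.4260         2.4260
  2         2.50         2.3542         4.7084
  3         2.50         2.2845         6.8536
  4     2,002.50     1,775.7448     7,102.9790
  Σ                  1,782.8095     7,116.9670
Price P = Σ PV = 1,782.8095.
Macaulay duration = Σ(t·PV) / P = 7,116.9670 / 1,782.8095 = 3.99200 half-year periods.
In years: 3.99200 / 2 = 1.99600 years.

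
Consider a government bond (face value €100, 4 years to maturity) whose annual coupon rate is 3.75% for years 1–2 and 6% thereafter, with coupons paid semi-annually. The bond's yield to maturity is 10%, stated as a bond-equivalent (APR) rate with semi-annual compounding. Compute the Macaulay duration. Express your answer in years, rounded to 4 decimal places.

3.6953 years

Periodic yield y = 0.05. Discount each cash flow and weight by its period:
  t   CF        PV=CF/(1+0.05)^t    t·PV
  1        1.875         1.7857         1.7857
  2        1.875         1.7007         3.4014
  3        1.875         1.6197         4.8591
  4        1.875         1.5426         6.1703
  5        3.000         2.3506        11.7529
  6        3.000         2.2386        13.4319
  7        3.000         2.1320        14.9243
  8      103.000        69.7145       557.7156
  Σ                     83.0844       614.0411
Price P = Σ PV = 83.0844.
Macaulay duration = Σ(t·PV) / P = 614.0411 / 83.0844 = 7.39057 half-year periods.
In years: 7.39057 / 2 = 3.69529 years.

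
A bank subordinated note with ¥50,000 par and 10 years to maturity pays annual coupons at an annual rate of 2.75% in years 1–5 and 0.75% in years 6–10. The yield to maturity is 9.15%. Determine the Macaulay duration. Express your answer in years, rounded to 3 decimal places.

8.514 years

Periodic yield y = 0.0915. Discount each cash flow and weight by its year:
  t   CF        PV=CF/(1+0.0915)^t    t·PV
  1     1,375.00     1,259.7343     1,259.7343
  2     1,375.00     1,154.1313     2,308.2626
  3     1,375.00     1,057.3809     3,172.1428
  4     1,375.00       968.7411     3,874.9645
  5     1,375.00       887.5320     4,437.6598
  6       375.00       221.7629     1,330.5772
  7       375.00       203.1726     1,422.2080
  8       375.00       186.1407     1,489.1256
  9       375.00       170.5366     1,534.8294
  10   50,375.00    20,988.3191   209,883.1911
  Σ                 27,097.4515   230,712.6954
Price P = Σ PV = 27,097.4515.
Macaulay duration = Σ(t·PV) / P = 230,712.6954 / 27,097.4515 = 8.51418 years.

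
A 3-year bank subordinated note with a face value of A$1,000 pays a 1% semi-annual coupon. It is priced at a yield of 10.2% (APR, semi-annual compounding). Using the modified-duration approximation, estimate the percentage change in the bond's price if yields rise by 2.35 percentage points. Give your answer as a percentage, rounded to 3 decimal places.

Periodic yield y = 0.051. Modified duration first:
  t   CF        PV=CF/(1+0.051)^t    t·PV
  1         5.00         4.7574         4.7574
  2         5.00         4.5265         9.0530
  3         5.00         4.3069        12.9206
  4         5.00         4.0979        16.3915
  5         5.00         3.8990        19.4951
  6     1,005.00       745.6753     4,474.0519
  Σ                    767.2630     4,536.6696
P = 767.2630; D_Mac = 5.91280 half-year periods = 2.95640 yrs; D_mod = 2.95640/(1+0.051) = 2.81294 yrs.
ΔP/P ≈ -D_mod · Δy = -2.81294 × (+0.0235) = -0.066104 = -6.6104%.

-6.610%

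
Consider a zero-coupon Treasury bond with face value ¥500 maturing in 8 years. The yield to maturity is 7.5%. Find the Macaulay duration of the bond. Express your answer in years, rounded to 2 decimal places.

A zero-coupon bond has a single cash flow at maturity, so its Macaulay duration equals its maturity: 8 years.

8.00 years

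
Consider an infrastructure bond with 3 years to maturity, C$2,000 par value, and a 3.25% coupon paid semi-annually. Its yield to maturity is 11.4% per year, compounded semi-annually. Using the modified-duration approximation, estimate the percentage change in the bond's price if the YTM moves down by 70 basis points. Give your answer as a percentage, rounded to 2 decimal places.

Periodic yield y = 0.057. Modified duration first:
  t   CF        PV=CF/(1+0.057)^t    t·PV
  1        32.50        30.7474        30.7474
  2        32.50        29.0893        58.1786
  3        32.50        27.5206        82.5619
  4        32.50        26.0365       104.1462
  5        32.50        24.6325       123.1625
  6     2,032.50     1,457.4063     8,744.4376
  Σ                  1,595.4326     9,143.2341
P = 1,595.4326; D_Mac = 5.73088 half-year periods = 2.86544 yrs; D_mod = 2.86544/(1+0.057) = 2.71092 yrs.
ΔP/P ≈ -D_mod · Δy = -2.71092 × (-0.007) = +0.018976 = +1.8976%.

+1.90%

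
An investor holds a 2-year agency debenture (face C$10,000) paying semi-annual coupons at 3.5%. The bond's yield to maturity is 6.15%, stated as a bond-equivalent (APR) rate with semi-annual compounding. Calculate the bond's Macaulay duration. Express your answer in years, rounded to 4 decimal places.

Periodic yield y = 0.03075. Discount each cash flow and weight by its period:
  t   CF        PV=CF/(1+0.03075)^t    t·PV
  1       175.00       169.7793       169.7793
  2       175.00       164.7143       329.4286
  3       175.00       159.8005       479.4014
  4    10,175.00     9,014.0724    36,056.2898
  Σ                  9,508.3665    37,034.8991
Price P = Σ PV = 9,508.3665.
Macaulay duration = Σ(t·PV) / P = 37,034.8991 / 9,508.3665 = 3.89498 half-year periods.
In years: 3.89498 / 2 = 1.94749 years.

1.9475 years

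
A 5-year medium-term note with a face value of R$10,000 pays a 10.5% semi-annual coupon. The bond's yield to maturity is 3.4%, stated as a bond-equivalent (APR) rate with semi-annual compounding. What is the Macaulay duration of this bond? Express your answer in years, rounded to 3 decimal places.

4.161 years

Periodic yield y = 0.017. Discount each cash flow and weight by its period:
  t   CF        PV=CF/(1+0.017)^t    t·PV
  1       525.00       516.2242       516.2242
  2       525.00       507.5951     1,015.1901
  3       525.00       499.1102     1,497.3306
  4       525.00       490.7672     1,963.0686
  5       525.00       482.5636     2,412.8179
  6       525.00       474.4971     2,846.9828
  7       525.00       466.5655     3,265.9586
  8       525.00       458.7665     3,670.1319
  9       525.00       451.0978     4,059.8804
  10   10,525.00     8,892.2687    88,922.6866
  Σ                 13,239.4558   110,170.2716
Price P = Σ PV = 13,239.4558.
Macaulay duration = Σ(t·PV) / P = 110,170.2716 / 13,239.4558 = 8.32136 half-year periods.
In years: 8.32136 / 2 = 4.16068 years.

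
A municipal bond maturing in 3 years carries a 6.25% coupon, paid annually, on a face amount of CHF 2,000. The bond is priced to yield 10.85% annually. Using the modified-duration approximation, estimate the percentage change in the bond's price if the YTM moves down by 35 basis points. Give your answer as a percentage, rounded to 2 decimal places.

+0.89%

Periodic yield y = 0.1085. Modified duration first:
  t   CF        PV=CF/(1+0.1085)^t    t·PV
  1       125.00       112.7650       112.7650
  2       125.00       101.7276       203.4551
  3     2,125.00     1,560.0979     4,680.2936
  Σ                  1,774.5904     4,996.5137
P = 1,774.5904; D_Mac = 2.81559 yrs; D_mod = 2.81559/(1+0.1085) = 2.54000 yrs.
ΔP/P ≈ -D_mod · Δy = -2.54000 × (-0.0035) = +0.008890 = +0.8890%.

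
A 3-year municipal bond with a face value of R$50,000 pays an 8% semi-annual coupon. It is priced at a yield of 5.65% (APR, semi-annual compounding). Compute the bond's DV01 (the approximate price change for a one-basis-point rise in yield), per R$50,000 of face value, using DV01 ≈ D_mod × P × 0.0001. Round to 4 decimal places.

Periodic yield y = 0.02825.
  t   CF        PV=CF/(1+0.02825)^t    t·PV
  1     2,000.00     1,945.0523     1,945.0523
  2     2,000.00     1,891.6142     3,783.2283
  3     2,000.00     1,839.6442     5,518.9327
  4     2,000.00     1,789.1021     7,156.4084
  5     2,000.00     1,739.9485     8,699.7427
  6    52,000.00    43,995.7813   263,974.6878
  Σ                 53,201.1426   291,078.0522
P = 53,201.1426; D_Mac = 5.47127 half-year periods = 2.73564 yrs; D_mod = 2.66048 yrs.
DV01 ≈ 2.66048 × 53,201.1426 × 0.0001 = 14.154051.

R$14.1541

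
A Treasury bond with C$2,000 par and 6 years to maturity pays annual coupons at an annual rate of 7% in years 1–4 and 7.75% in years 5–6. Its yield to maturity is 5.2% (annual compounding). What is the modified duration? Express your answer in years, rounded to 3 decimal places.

Periodic yield y = 0.052. First find Macaulay duration:
  t   CF        PV=CF/(1+0.052)^t    t·PV
  1       140.00       133.0798       133.0798
  2       140.00       126.5018       253.0035
  3       140.00       120.2488       360.7465
  4       140.00       114.3050       457.2198
  5       155.00       120.2965       601.4825
  6     2,155.00     1,589.8379     9,539.0272
  Σ                  2,204.2697    11,344.5593
P = 2,204.2697; Macaulay duration = 11,344.5593 / 2,204.2697 = 5.14663 years.
Modified duration = D_Mac / (1 + y) = 5.14663 / 1.052 = 4.89223 years.

4.892 years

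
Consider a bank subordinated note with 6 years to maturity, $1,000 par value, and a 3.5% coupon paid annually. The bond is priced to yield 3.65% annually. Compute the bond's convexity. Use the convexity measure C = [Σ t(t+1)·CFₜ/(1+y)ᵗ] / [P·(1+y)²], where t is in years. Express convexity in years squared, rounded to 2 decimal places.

With y = 0.0365:
  t   CF        PV=CF/(1+0.0365)^t    t·PV        t(t+1)·PV
  1        35.00        33.7675        33.7675          67.5350
  2        35.00        32.5784        65.1568         195.4703
  3        35.00        31.4311        94.2934         377.1737
  4        35.00        30.3243       121.2972         606.4860
  5        35.00        29.2564       146.2822         877.6933
  6     1,035.00       834.6887     5,008.1319      35,056.9236
  Σ                    992.0464     5,468.9290      37,181.2818
P = 992.0464.
Convexity = Σ t(t+1)·PV / [P·(1+y)²] = 37,181.2818 / (992.0464 × 1.074332) = 34.88621.

34.89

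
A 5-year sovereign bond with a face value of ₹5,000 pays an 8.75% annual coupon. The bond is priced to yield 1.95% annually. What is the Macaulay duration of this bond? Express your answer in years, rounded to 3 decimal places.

4.363 years

Periodic yield y = 0.0195. Discount each cash flow and weight by its year:
  t   CF        PV=CF/(1+0.0195)^t    t·PV
  1       437.50       429.1319       429.1319
  2       437.50       420.9239       841.8478
  3       437.50       412.8729     1,238.6187
  4       437.50       404.9759     1,619.9034
  5     5,437.50     4,936.9999    24,684.9996
  Σ                  6,604.9045    28,814.5014
Price P = Σ PV = 6,604.9045.
Macaulay duration = Σ(t·PV) / P = 28,814.5014 / 6,604.9045 = 4.36259 years.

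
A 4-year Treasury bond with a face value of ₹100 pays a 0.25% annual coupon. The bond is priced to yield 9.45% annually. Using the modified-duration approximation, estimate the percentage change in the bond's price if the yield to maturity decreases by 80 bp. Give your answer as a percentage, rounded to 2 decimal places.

Periodic yield y = 0.0945. Modified duration first:
  t   CF        PV=CF/(1+0.0945)^t    t·PV
  1         0.25         0.2284         0.2284
  2         0.25         0.2087         0.4174
  3         0.25         0.1907         0.5720
  4       100.25        69.8588       279.4353
  Σ                     70.4866       280.6532
P = 70.4866; D_Mac = 3.98165 yrs; D_mod = 3.98165/(1+0.0945) = 3.63787 yrs.
ΔP/P ≈ -D_mod · Δy = -3.63787 × (-0.008) = +0.029103 = +2.9103%.

+2.91%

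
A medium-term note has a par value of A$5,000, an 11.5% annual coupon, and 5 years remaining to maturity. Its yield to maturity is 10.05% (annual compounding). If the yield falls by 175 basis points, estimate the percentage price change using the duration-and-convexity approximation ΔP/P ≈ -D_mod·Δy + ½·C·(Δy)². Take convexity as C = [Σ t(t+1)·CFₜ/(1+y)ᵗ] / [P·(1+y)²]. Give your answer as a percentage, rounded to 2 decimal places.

+6.80%

With y = 0.1005:
  t   CF        PV=CF/(1+0.1005)^t    t·PV        t(t+1)·PV
  1       575.00       522.4898       522.4898       1,044.9796
  2       575.00       474.7749       949.5498       2,848.6494
  3       575.00       431.4174     1,294.2523       5,177.0094
  4       575.00       392.0195     1,568.0780       7,840.3898
  5     5,575.00     3,453.7797    17,268.8987     103,613.3921
  Σ                  5,274.4813    21,603.2686     120,524.4202
P = 5,274.4813; D_Mac = 4.09581 yrs; D_mod = 3.72177 yrs; C = 18.86754.
Duration effect: -3.72177 × (-0.0175) = +0.065131
Convexity effect: 0.5 × 18.86754 × (-0.0175)² = +0.0028891
ΔP/P ≈ +0.065131 + 0.0028891 = +0.068020 = +6.8020%.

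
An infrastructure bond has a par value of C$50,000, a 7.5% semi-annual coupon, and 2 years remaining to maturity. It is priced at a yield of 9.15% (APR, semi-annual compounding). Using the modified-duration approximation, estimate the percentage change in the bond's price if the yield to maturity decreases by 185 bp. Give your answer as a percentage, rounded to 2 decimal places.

+3.35%

Periodic yield y = 0.04575. Modified duration first:
  t   CF        PV=CF/(1+0.04575)^t    t·PV
  1     1,875.00     1,792.9716     1,792.9716
  2     1,875.00     1,714.5317     3,429.0635
  3     1,875.00     1,639.5235     4,918.5706
  4    51,875.00    43,375.7120   173,502.8480
  Σ                 48,522.7388   183,643.4536
P = 48,522.7388; D_Mac = 3.78469 half-year periods = 1.89234 yrs; D_mod = 1.89234/(1+0.04575) = 1.80956 yrs.
ΔP/P ≈ -D_mod · Δy = -1.80956 × (-0.0185) = +0.033477 = +3.3477%.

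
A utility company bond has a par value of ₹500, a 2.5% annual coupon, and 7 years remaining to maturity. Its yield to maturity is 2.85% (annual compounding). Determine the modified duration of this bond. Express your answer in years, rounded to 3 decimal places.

Periodic yield y = 0.0285. First find Macaulay duration:
  t   CF        PV=CF/(1+0.0285)^t    t·PV
  1        12.50        12.1536        12.1536
  2        12.50        11.8168        23.6337
  3        12.50        11.4894        34.4682
  4        12.50        11.1710        44.6841
  5        12.50        10.8615        54.3073
  6        12.50        10.5605        63.3630
  7       512.50       420.9823     2,946.8758
  Σ                    489.0351     3,179.4857
P = 489.0351; Macaulay duration = 3,179.4857 / 489.0351 = 6.50155 years.
Modified duration = D_Mac / (1 + y) = 6.50155 / 1.0285 = 6.32139 years.

6.321 years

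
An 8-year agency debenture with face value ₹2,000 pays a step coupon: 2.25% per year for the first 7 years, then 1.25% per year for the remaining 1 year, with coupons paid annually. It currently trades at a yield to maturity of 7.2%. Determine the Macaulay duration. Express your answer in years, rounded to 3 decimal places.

7.265 years

Periodic yield y = 0.072. Discount each cash flow and weight by its year:
  t   CF        PV=CF/(1+0.072)^t    t·PV
  1        45.00        41.9776        41.9776
  2        45.00        39.1582        78.3164
  3        45.00        36.5282       109.5846
  4        45.00        34.0748       136.2992
  5        45.00        31.7862       158.9310
  6        45.00        29.6513       177.9078
  7        45.00        27.6598       193.6186
  8     2,025.00     1,161.0923     9,288.7384
  Σ                  1,401.9284    10,185.3736
Price P = Σ PV = 1,401.9284.
Macaulay duration = Σ(t·PV) / P = 10,185.3736 / 1,401.9284 = 7.26526 years.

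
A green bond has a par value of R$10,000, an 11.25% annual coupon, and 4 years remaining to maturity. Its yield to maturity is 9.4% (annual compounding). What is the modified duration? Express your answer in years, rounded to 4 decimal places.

Periodic yield y = 0.094. First find Macaulay duration:
  t   CF        PV=CF/(1+0.094)^t    t·PV
  1     1,125.00     1,028.3364     1,028.3364
  2     1,125.00       939.9784     1,879.9568
  3     1,125.00       859.2124     2,577.6373
  4    11,125.00     7,766.5963    31,066.3852
  Σ                 10,594.1235    36,552.3157
P = 10,594.1235; Macaulay duration = 36,552.3157 / 10,594.1235 = 3.45024 years.
Modified duration = D_Mac / (1 + y) = 3.45024 / 1.094 = 3.15379 years.

3.1538 years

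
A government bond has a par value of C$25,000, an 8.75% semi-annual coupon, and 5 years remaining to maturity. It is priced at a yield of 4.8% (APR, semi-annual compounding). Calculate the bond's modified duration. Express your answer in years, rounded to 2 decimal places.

4.13 years

Periodic yield y = 0.024. First find Macaulay duration:
  t   CF        PV=CF/(1+0.024)^t    t·PV
  1     1,093.75     1,068.1152     1,068.1152
  2     1,093.75     1,043.0813     2,086.1626
  3     1,093.75     1,018.6341     3,055.9022
  4     1,093.75       994.7598     3,979.0393
  5     1,093.75       971.4451     4,857.2257
  6     1,093.75       948.6769     5,692.0614
  7     1,093.75       926.4423     6,485.0960
  8     1,093.75       904.7288     7,237.8304
  9     1,093.75       883.5242     7,951.7179
  10   26,093.75    20,584.3392   205,843.3925
  Σ                 29,343.7470   248,256.5432
P = 29,343.7470; Macaulay duration = 248,256.5432 / 29,343.7470 = 8.46029 half-year periods = 4.23014 years.
Modified duration = D_Mac / (1 + y) = 4.23014 / 1.024 = 4.13100 years.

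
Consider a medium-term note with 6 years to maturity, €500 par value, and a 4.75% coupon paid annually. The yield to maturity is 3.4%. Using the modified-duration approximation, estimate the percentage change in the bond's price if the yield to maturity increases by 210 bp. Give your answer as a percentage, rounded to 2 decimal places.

-10.94%

Periodic yield y = 0.034. Modified duration first:
  t   CF        PV=CF/(1+0.034)^t    t·PV
  1        23.75        22.9691        22.9691
  2        23.75        22.2138        44.4276
  3        23.75        21.4833        64.4500
  4        23.75        20.7769        83.1077
  5        23.75        20.0937       100.4687
  6       523.75       428.5493     2,571.2959
  Σ                    536.0862     2,886.7190
P = 536.0862; D_Mac = 5.38480 yrs; D_mod = 5.38480/(1+0.034) = 5.20774 yrs.
ΔP/P ≈ -D_mod · Δy = -5.20774 × (+0.021) = -0.109363 = -10.9363%.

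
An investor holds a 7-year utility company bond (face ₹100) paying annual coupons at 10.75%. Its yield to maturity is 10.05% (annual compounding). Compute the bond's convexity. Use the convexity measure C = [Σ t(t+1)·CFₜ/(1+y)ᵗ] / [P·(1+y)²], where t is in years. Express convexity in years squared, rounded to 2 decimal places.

With y = 0.1005:
  t   CF        PV=CF/(1+0.1005)^t    t·PV        t(t+1)·PV
  1        10.75         9.7683         9.7683          19.5366
  2        10.75         8.8762        17.7525          53.2574
  3        10.75         8.0656        24.1969          96.7876
  4        10.75         7.3291        29.3162         146.5812
  5        10.75         6.6598        33.2988         199.7926
  6        10.75         6.0516        36.3094         254.1660
  7       110.75        56.6518       396.5623       3,172.4986
  Σ                    103.4023       547.2044       3,942.6199
P = 103.4023.
Convexity = Σ t(t+1)·PV / [P·(1+y)²] = 3,942.6199 / (103.4023 × 1.211100) = 31.48289.

31.48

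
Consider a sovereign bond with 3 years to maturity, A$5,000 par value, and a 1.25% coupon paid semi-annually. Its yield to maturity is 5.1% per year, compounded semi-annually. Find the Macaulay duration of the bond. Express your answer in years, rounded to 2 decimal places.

2.95 years

Periodic yield y = 0.0255. Discount each cash flow and weight by its period:
  t   CF        PV=CF/(1+0.0255)^t    t·PV
  1        31.25        30.4729        30.4729
  2        31.25        29.7152        59.4304
  3        31.25        28.9763        86.9289
  4        31.25        28.2558       113.0231
  5        31.25        27.5532       137.7659
  6     5,031.25     4,325.7549    25,954.5295
  Σ                  4,470.7283    26,382.1508
Price P = Σ PV = 4,470.7283.
Macaulay duration = Σ(t·PV) / P = 26,382.1508 / 4,470.7283 = 5.90109 half-year periods.
In years: 5.90109 / 2 = 2.95054 years.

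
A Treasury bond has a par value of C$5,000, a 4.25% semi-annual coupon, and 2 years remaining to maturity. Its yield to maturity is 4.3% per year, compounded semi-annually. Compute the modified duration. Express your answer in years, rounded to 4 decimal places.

1.8976 years

Periodic yield y = 0.0215. First find Macaulay duration:
  t   CF        PV=CF/(1+0.0215)^t    t·PV
  1       106.25       104.0137       104.0137
  2       106.25       101.8245       203.6490
  3       106.25        99.6813       299.0440
  4     5,106.25     4,689.7381    18,758.9524
  Σ                  4,995.2576    19,365.6591
P = 4,995.2576; Macaulay duration = 19,365.6591 / 4,995.2576 = 3.87681 half-year periods = 1.93840 years.
Modified duration = D_Mac / (1 + y) = 1.93840 / 1.0215 = 1.89761 years.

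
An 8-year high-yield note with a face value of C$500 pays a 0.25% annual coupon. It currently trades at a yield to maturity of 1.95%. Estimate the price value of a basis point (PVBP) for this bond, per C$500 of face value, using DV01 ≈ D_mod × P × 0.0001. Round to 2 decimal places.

Periodic yield y = 0.0195.
  t   CF        PV=CF/(1+0.0195)^t    t·PV
  1         1.25         1.2261         1.2261
  2         1.25         1.2026         2.4053
  3         1.25         1.1796         3.5389
  4         1.25         1.1571         4.6283
  5         1.25         1.1349         5.6747
  6         1.25         1.1132         6.6794
  7         1.25         1.0919         7.6436
  8       501.25       429.4934     3,435.9476
  Σ                    437.5990     3,467.7439
P = 437.5990; D_Mac = 7.92448 yrs; D_mod = 7.77291 yrs.
DV01 ≈ 7.77291 × 437.5990 × 0.0001 = 0.340142.

C$0.34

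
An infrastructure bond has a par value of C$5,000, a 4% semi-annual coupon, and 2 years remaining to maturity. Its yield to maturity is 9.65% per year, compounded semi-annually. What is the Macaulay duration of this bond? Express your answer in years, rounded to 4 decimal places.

Periodic yield y = 0.04825. Discount each cash flow and weight by its period:
  t   CF        PV=CF/(1+0.04825)^t    t·PV
  1       100.00        95.3971        95.3971
  2       100.00        91.0060       182.0121
  3       100.00        86.8171       260.4514
  4     5,100.00     4,223.8714    16,895.4858
  Σ                  4,497.0917    17,433.3463
Price P = Σ PV = 4,497.0917.
Macaulay duration = Σ(t·PV) / P = 17,433.3463 / 4,497.0917 = 3.87658 half-year periods.
In years: 3.87658 / 2 = 1.93829 years.

1.9383 years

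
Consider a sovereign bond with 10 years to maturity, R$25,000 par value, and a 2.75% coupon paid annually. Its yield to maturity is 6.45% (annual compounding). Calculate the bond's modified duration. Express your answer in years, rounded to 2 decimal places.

8.12 years

Periodic yield y = 0.0645. First find Macaulay duration:
  t   CF        PV=CF/(1+0.0645)^t    t·PV
  1       687.50       645.8431       645.8431
  2       687.50       606.7103     1,213.4206
  3       687.50       569.9486     1,709.8459
  4       687.50       535.4144     2,141.6576
  5       687.50       502.9727     2,514.8633
  6       687.50       472.4966     2,834.9797
  7       687.50       443.8672     3,107.0703
  8       687.50       416.9725     3,335.7797
  9       687.50       391.7073     3,525.3661
  10   25,687.50    13,748.8123   137,488.1225
  Σ                 18,334.7450   158,516.9488
P = 18,334.7450; Macaulay duration = 158,516.9488 / 18,334.7450 = 8.64571 years.
Modified duration = D_Mac / (1 + y) = 8.64571 / 1.0645 = 8.12185 years.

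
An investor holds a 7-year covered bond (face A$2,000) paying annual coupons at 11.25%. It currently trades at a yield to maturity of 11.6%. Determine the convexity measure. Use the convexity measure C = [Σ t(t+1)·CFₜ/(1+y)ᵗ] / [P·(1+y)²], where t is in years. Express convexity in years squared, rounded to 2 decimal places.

29.75

With y = 0.116:
  t   CF        PV=CF/(1+0.116)^t    t·PV        t(t+1)·PV
  1       225.00       201.6129       201.6129         403.2258
  2       225.00       180.6567       361.3134       1,083.9403
  3       225.00       161.8788       485.6364       1,942.5454
  4       225.00       145.0527       580.2107       2,901.0535
  5       225.00       129.9755       649.8776       3,899.2654
  6       225.00       116.4655       698.7931       4,891.5516
  7     2,225.00     1,032.0023     7,224.0159      57,792.1272
  Σ                  1,967.6444    10,201.4600      72,913.7093
P = 1,967.6444.
Convexity = Σ t(t+1)·PV / [P·(1+y)²] = 72,913.7093 / (1,967.6444 × 1.245456) = 29.75324.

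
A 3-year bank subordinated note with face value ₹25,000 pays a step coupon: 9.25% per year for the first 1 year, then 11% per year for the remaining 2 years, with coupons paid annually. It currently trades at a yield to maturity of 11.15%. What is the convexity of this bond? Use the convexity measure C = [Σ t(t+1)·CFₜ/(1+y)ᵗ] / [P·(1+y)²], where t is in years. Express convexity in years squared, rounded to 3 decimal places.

8.585

With y = 0.1115:
  t   CF        PV=CF/(1+0.1115)^t    t·PV        t(t+1)·PV
  1     2,312.50     2,080.5218     2,080.5218       4,161.0436
  2     2,750.00     2,225.9416     4,451.8831      13,355.6494
  3    27,750.00    20,208.5236    60,625.5709     242,502.2835
  Σ                 24,514.9870    67,157.9758     260,018.9765
P = 24,514.9870.
Convexity = Σ t(t+1)·PV / [P·(1+y)²] = 260,018.9765 / (24,514.9870 × 1.235432) = 8.58528.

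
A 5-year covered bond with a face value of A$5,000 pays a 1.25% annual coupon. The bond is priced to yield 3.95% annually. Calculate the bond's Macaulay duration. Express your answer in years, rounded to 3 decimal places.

Periodic yield y = 0.0395. Discount each cash flow and weight by its year:
  t   CF        PV=CF/(1+0.0395)^t    t·PV
  1        62.50        60.1251        60.1251
  2        62.50        57.8404       115.6807
  3        62.50        55.6425       166.9275
  4        62.50        53.5281       214.1125
  5     5,062.50     4,171.0228    20,855.1142
  Σ                  4,398.1589    21,411.9600
Price P = Σ PV = 4,398.1589.
Macaulay duration = Σ(t·PV) / P = 21,411.9600 / 4,398.1589 = 4.86839 years.

4.868 years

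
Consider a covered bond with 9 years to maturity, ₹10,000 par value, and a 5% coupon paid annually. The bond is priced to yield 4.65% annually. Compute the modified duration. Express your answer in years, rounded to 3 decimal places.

7.153 years

Periodic yield y = 0.0465. First find Macaulay duration:
  t   CF        PV=CF/(1+0.0465)^t    t·PV
  1       500.00       477.7831       477.7831
  2       500.00       456.5534       913.1067
  3       500.00       436.2669     1,308.8008
  4       500.00       416.8819     1,667.5277
  5       500.00       398.3583     1,991.7914
  6       500.00       380.6577     2,283.9461
  7       500.00       363.7436     2,546.2053
  8       500.00       347.5811     2,780.6487
  9    10,500.00     6,974.8714    62,773.8426
  Σ                 10,252.6974    76,743.6525
P = 10,252.6974; Macaulay duration = 76,743.6525 / 10,252.6974 = 7.48522 years.
Modified duration = D_Mac / (1 + y) = 7.48522 / 1.0465 = 7.15262 years.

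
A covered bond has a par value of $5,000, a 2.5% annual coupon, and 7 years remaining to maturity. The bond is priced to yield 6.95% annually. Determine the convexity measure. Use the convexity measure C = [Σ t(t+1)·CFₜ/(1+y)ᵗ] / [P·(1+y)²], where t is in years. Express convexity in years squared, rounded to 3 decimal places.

43.618

With y = 0.0695:
  t   CF        PV=CF/(1+0.0695)^t    t·PV        t(t+1)·PV
  1       125.00       116.8770       116.8770         233.7541
  2       125.00       109.2819       218.5639         655.6917
  3       125.00       102.1804       306.5412       1,226.1649
  4       125.00        95.5404       382.1614       1,910.8071
  5       125.00        89.3318       446.6590       2,679.9539
  6       125.00        83.5267       501.1601       3,508.1210
  7     5,125.00     3,202.0518    22,414.3623     179,314.8984
  Σ                  3,798.7900    24,386.3250     189,529.3912
P = 3,798.7900.
Convexity = Σ t(t+1)·PV / [P·(1+y)²] = 189,529.3912 / (3,798.7900 × 1.143830) = 43.61840.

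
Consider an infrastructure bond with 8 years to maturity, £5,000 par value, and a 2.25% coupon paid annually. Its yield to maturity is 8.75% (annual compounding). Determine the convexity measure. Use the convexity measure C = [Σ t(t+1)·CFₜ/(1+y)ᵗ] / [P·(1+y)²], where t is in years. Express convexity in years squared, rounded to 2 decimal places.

With y = 0.0875:
  t   CF        PV=CF/(1+0.0875)^t    t·PV        t(t+1)·PV
  1       112.50       103.4483       103.4483         206.8966
  2       112.50        95.1249       190.2497         570.7491
  3       112.50        87.4711       262.4134       1,049.6535
  4       112.50        80.4332       321.7329       1,608.6644
  5       112.50        73.9616       369.8079       2,218.8475
  6       112.50        68.0107       408.0639       2,856.4473
  7       112.50        62.5385       437.7697       3,502.1576
  8     5,112.50     2,613.3597    20,906.8779     188,161.9011
  Σ                  3,184.3480    23,000.3637     200,175.3172
P = 3,184.3480.
Convexity = Σ t(t+1)·PV / [P·(1+y)²] = 200,175.3172 / (3,184.3480 × 1.182656) = 53.15345.

53.15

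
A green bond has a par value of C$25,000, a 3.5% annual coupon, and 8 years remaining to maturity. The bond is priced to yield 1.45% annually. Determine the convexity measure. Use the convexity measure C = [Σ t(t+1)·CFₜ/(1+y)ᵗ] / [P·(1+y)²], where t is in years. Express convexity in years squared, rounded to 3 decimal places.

60.503

With y = 0.0145:
  t   CF        PV=CF/(1+0.0145)^t    t·PV        t(t+1)·PV
  1       875.00       862.4938       862.4938       1,724.9877
  2       875.00       850.1664     1,700.3329       5,100.9986
  3       875.00       838.0152     2,514.0456      10,056.1825
  4       875.00       826.0377     3,304.1506      16,520.7532
  5       875.00       814.2313     4,071.1565      24,426.9392
  6       875.00       802.5937     4,815.5622      33,708.9353
  7       875.00       791.1224     5,537.8570      44,302.8556
  8    25,875.00    23,060.2466   184,481.9729   1,660,337.7563
  Σ                 28,844.9072   207,287.5715   1,796,179.4083
P = 28,844.9072.
Convexity = Σ t(t+1)·PV / [P·(1+y)²] = 1,796,179.4083 / (28,844.9072 × 1.029210) = 60.50294.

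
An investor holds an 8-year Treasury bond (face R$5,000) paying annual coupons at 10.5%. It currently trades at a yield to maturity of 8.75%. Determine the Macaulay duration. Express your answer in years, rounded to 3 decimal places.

Periodic yield y = 0.0875. Discount each cash flow and weight by its year:
  t   CF        PV=CF/(1+0.0875)^t    t·PV
  1       525.00       482.7586       482.7586
  2       525.00       443.9160       887.8319
  3       525.00       408.1986     1,224.5958
  4       525.00       375.3550     1,501.4201
  5       525.00       345.1541     1,725.7703
  6       525.00       317.3830     1,904.2982
  7       525.00       291.8465     2,042.9253
  8     5,525.00     2,824.2176    22,593.7409
  Σ                  5,488.8294    32,363.3411
Price P = Σ PV = 5,488.8294.
Macaulay duration = Σ(t·PV) / P = 32,363.3411 / 5,488.8294 = 5.89622 years.

5.896 years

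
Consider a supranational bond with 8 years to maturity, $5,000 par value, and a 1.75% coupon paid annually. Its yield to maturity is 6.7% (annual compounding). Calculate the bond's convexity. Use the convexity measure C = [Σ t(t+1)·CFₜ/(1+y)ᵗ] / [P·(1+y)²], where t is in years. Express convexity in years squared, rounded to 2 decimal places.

With y = 0.067:
  t   CF        PV=CF/(1+0.067)^t    t·PV        t(t+1)·PV
  1        87.50        82.0056        82.0056         164.0112
  2        87.50        76.8563       153.7125         461.1375
  3        87.50        72.0302       216.0907         864.3627
  4        87.50        67.5072       270.0290       1,350.1449
  5        87.50        63.2683       316.3413       1,898.0481
  6        87.50        59.2955       355.7728       2,490.4099
  7        87.50        55.5721       389.0050       3,112.0398
  8     5,087.50     3,028.2315    24,225.8517     218,032.6650
  Σ                  3,504.7667    26,008.8086     228,372.8192
P = 3,504.7667.
Convexity = Σ t(t+1)·PV / [P·(1+y)²] = 228,372.8192 / (3,504.7667 × 1.138489) = 57.23431.

57.23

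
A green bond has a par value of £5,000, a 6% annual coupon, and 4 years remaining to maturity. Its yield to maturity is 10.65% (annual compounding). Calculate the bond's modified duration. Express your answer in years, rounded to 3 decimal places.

3.293 years

Periodic yield y = 0.1065. First find Macaulay duration:
  t   CF        PV=CF/(1+0.1065)^t    t·PV
  1       300.00       271.1252       271.1252
  2       300.00       245.0295       490.0591
  3       300.00       221.4456       664.3367
  4     5,300.00     3,535.6576    14,142.6303
  Σ                  4,273.2578    15,568.1512
P = 4,273.2578; Macaulay duration = 15,568.1512 / 4,273.2578 = 3.64316 years.
Modified duration = D_Mac / (1 + y) = 3.64316 / 1.1065 = 3.29251 years.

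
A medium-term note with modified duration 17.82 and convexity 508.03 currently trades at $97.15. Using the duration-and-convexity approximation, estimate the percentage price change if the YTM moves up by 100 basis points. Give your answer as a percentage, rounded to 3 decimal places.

Duration effect: -D_mod·Δy = -17.82 × (+0.01) = -0.178200
Convexity effect: ½·C·(Δy)² = 0.5 × 508.03 × (0.01)² = +0.0254015
ΔP/P ≈ -0.178200 + 0.0254015 = -0.1527985
= -15.27985%.

-15.280%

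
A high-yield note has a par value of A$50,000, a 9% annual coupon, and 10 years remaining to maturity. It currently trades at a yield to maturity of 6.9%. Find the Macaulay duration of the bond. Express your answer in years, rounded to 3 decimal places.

7.209 years

Periodic yield y = 0.069. Discount each cash flow and weight by its year:
  t   CF        PV=CF/(1+0.069)^t    t·PV
  1     4,500.00     4,209.5416     4,209.5416
  2     4,500.00     3,937.8313     7,875.6625
  3     4,500.00     3,683.6588    11,050.9764
  4     4,500.00     3,445.8922    13,783.5690
  5     4,500.00     3,223.4726    16,117.3632
  6     4,500.00     3,015.4094    18,092.4563
  7     4,500.00     2,820.7759    19,745.4310
  8     4,500.00     2,638.7052    21,109.6416
  9     4,500.00     2,468.3865    22,215.4787
  10   54,500.00    27,965.2979   279,652.9791
  Σ                 57,408.9715   413,853.0995
Price P = Σ PV = 57,408.9715.
Macaulay duration = Σ(t·PV) / P = 413,853.0995 / 57,408.9715 = 7.20886 years.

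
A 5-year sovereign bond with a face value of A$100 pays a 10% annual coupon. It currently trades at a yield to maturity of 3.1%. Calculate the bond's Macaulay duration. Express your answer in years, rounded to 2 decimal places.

4.28 years

Periodic yield y = 0.031. Discount each cash flow and weight by its year:
  t   CF        PV=CF/(1+0.031)^t    t·PV
  1        10.00         9.6993         9.6993
  2        10.00         9.4077        18.8154
  3        10.00         9.1248        27.3744
  4        10.00         8.8504        35.4018
  5       110.00        94.4277       472.1384
  Σ                    131.5100       563.4294
Price P = Σ PV = 131.5100.
Macaulay duration = Σ(t·PV) / P = 563.4294 / 131.5100 = 4.28431 years.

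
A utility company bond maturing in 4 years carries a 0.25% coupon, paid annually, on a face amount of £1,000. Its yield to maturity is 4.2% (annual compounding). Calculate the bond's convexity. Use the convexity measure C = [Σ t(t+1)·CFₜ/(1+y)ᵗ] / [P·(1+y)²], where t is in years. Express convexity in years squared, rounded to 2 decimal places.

18.32

With y = 0.042:
  t   CF        PV=CF/(1+0.042)^t    t·PV        t(t+1)·PV
  1         2.50         2.3992         2.3992           4.7985
  2         2.50         2.3025         4.6051          13.8152
  3         2.50         2.2097         6.6292          26.5166
  4     1,002.50       850.3809     3,401.5237      17,007.6183
  Σ                    857.2924     3,415.1571      17,052.7486
P = 857.2924.
Convexity = Σ t(t+1)·PV / [P·(1+y)²] = 17,052.7486 / (857.2924 × 1.085764) = 18.32019.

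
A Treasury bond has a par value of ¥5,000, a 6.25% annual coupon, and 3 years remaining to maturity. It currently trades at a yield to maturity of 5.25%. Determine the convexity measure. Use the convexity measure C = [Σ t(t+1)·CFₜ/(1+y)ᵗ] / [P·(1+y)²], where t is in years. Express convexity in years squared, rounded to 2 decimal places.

With y = 0.0525:
  t   CF        PV=CF/(1+0.0525)^t    t·PV        t(t+1)·PV
  1       312.50       296.9121       296.9121         593.8242
  2       312.50       282.1018       564.2035       1,692.6106
  3     5,312.50     4,556.5132    13,669.5395      54,678.1580
  Σ                  5,135.5271    14,530.6552      56,964.5929
P = 5,135.5271.
Convexity = Σ t(t+1)·PV / [P·(1+y)²] = 56,964.5929 / (5,135.5271 × 1.107756) = 10.01327.

10.01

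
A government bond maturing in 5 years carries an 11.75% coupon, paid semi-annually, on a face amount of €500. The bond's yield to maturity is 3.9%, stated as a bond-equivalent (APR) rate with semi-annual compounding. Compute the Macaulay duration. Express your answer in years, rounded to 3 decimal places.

4.089 years

Periodic yield y = 0.0195. Discount each cash flow and weight by its period:
  t   CF        PV=CF/(1+0.0195)^t    t·PV
  1       29.375        28.8131        28.8131
  2       29.375        28.2620        56.5241
  3       29.375        27.7215        83.1644
  4       29.375        27.1912       108.7649
  5       29.375        26.6711       133.3557
  6       29.375        26.1610       156.9661
  7       29.375        25.6606       179.6244
  8       29.375        25.1698       201.3585
  9       29.375        24.6884       222.1955
  10     529.375       436.4064     4,364.0642
  Σ                    676.7453     5,534.8310
Price P = Σ PV = 676.7453.
Macaulay duration = Σ(t·PV) / P = 5,534.8310 / 676.7453 = 8.17860 half-year periods.
In years: 8.17860 / 2 = 4.08930 years.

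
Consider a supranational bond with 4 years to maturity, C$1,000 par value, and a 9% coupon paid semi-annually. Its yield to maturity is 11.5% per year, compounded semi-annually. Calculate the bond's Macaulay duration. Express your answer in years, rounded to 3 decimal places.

3.419 years

Periodic yield y = 0.0575. Discount each cash flow and weight by its period:
  t   CF        PV=CF/(1+0.0575)^t    t·PV
  1        45.00        42.5532        42.5532
  2        45.00        40.2394        80.4788
  3        45.00        38.0515       114.1544
  4        45.00        35.9825       143.9299
  5        45.00        34.0260       170.1299
  6        45.00        32.1759       193.0552
  7        45.00        30.4264       212.9845
  8     1,045.00       668.1489     5,345.1915
  Σ                    921.6037     6,302.4774
Price P = Σ PV = 921.6037.
Macaulay duration = Σ(t·PV) / P = 6,302.4774 / 921.6037 = 6.83860 half-year periods.
In years: 6.83860 / 2 = 3.41930 years.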